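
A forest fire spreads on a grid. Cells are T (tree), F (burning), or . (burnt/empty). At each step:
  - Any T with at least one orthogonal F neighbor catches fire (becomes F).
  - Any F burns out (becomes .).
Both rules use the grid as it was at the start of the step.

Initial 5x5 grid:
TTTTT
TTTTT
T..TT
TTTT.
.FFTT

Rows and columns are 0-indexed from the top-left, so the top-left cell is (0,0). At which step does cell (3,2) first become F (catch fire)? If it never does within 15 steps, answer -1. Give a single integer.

Step 1: cell (3,2)='F' (+3 fires, +2 burnt)
  -> target ignites at step 1
Step 2: cell (3,2)='.' (+3 fires, +3 burnt)
Step 3: cell (3,2)='.' (+2 fires, +3 burnt)
Step 4: cell (3,2)='.' (+3 fires, +2 burnt)
Step 5: cell (3,2)='.' (+5 fires, +3 burnt)
Step 6: cell (3,2)='.' (+3 fires, +5 burnt)
Step 7: cell (3,2)='.' (+0 fires, +3 burnt)
  fire out at step 7

1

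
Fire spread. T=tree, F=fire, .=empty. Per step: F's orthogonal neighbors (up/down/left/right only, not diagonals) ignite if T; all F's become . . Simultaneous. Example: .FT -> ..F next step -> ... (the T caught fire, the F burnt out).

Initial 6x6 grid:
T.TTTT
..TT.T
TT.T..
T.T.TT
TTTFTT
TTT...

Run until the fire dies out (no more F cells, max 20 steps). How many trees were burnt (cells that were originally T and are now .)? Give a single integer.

Step 1: +2 fires, +1 burnt (F count now 2)
Step 2: +5 fires, +2 burnt (F count now 5)
Step 3: +3 fires, +5 burnt (F count now 3)
Step 4: +2 fires, +3 burnt (F count now 2)
Step 5: +1 fires, +2 burnt (F count now 1)
Step 6: +1 fires, +1 burnt (F count now 1)
Step 7: +0 fires, +1 burnt (F count now 0)
Fire out after step 7
Initially T: 23, now '.': 27
Total burnt (originally-T cells now '.'): 14

Answer: 14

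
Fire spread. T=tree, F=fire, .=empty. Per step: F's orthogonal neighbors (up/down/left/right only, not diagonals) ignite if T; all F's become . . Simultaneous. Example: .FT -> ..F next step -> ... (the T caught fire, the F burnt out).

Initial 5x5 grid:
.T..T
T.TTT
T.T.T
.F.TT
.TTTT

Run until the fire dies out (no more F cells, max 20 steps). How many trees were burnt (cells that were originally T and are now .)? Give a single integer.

Answer: 12

Derivation:
Step 1: +1 fires, +1 burnt (F count now 1)
Step 2: +1 fires, +1 burnt (F count now 1)
Step 3: +1 fires, +1 burnt (F count now 1)
Step 4: +2 fires, +1 burnt (F count now 2)
Step 5: +1 fires, +2 burnt (F count now 1)
Step 6: +1 fires, +1 burnt (F count now 1)
Step 7: +1 fires, +1 burnt (F count now 1)
Step 8: +2 fires, +1 burnt (F count now 2)
Step 9: +1 fires, +2 burnt (F count now 1)
Step 10: +1 fires, +1 burnt (F count now 1)
Step 11: +0 fires, +1 burnt (F count now 0)
Fire out after step 11
Initially T: 15, now '.': 22
Total burnt (originally-T cells now '.'): 12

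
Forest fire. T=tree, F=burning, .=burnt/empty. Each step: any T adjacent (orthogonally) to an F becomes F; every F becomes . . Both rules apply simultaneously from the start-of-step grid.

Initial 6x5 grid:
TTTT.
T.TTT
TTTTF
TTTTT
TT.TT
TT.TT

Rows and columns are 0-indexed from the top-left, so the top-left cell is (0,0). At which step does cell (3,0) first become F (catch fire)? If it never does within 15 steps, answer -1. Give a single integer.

Step 1: cell (3,0)='T' (+3 fires, +1 burnt)
Step 2: cell (3,0)='T' (+4 fires, +3 burnt)
Step 3: cell (3,0)='T' (+6 fires, +4 burnt)
Step 4: cell (3,0)='T' (+4 fires, +6 burnt)
Step 5: cell (3,0)='F' (+4 fires, +4 burnt)
  -> target ignites at step 5
Step 6: cell (3,0)='.' (+3 fires, +4 burnt)
Step 7: cell (3,0)='.' (+1 fires, +3 burnt)
Step 8: cell (3,0)='.' (+0 fires, +1 burnt)
  fire out at step 8

5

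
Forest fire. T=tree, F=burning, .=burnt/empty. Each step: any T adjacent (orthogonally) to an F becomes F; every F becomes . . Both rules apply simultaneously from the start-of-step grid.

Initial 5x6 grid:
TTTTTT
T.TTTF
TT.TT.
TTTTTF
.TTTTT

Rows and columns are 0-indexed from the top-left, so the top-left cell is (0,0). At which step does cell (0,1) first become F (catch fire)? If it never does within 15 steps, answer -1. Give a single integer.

Step 1: cell (0,1)='T' (+4 fires, +2 burnt)
Step 2: cell (0,1)='T' (+5 fires, +4 burnt)
Step 3: cell (0,1)='T' (+5 fires, +5 burnt)
Step 4: cell (0,1)='T' (+3 fires, +5 burnt)
Step 5: cell (0,1)='F' (+4 fires, +3 burnt)
  -> target ignites at step 5
Step 6: cell (0,1)='.' (+2 fires, +4 burnt)
Step 7: cell (0,1)='.' (+1 fires, +2 burnt)
Step 8: cell (0,1)='.' (+0 fires, +1 burnt)
  fire out at step 8

5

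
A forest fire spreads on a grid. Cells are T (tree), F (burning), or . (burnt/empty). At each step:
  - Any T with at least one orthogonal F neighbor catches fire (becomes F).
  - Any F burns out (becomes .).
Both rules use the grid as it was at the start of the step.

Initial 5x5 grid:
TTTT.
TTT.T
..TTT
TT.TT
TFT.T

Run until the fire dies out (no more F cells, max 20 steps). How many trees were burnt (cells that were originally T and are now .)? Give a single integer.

Step 1: +3 fires, +1 burnt (F count now 3)
Step 2: +1 fires, +3 burnt (F count now 1)
Step 3: +0 fires, +1 burnt (F count now 0)
Fire out after step 3
Initially T: 18, now '.': 11
Total burnt (originally-T cells now '.'): 4

Answer: 4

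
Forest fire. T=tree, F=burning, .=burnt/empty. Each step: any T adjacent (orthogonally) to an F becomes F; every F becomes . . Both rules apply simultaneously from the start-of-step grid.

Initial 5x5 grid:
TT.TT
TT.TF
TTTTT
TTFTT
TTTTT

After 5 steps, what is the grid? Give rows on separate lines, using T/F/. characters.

Step 1: 7 trees catch fire, 2 burn out
  TT.TF
  TT.F.
  TTFTF
  TF.FT
  TTFTT
Step 2: 7 trees catch fire, 7 burn out
  TT.F.
  TT...
  TF.F.
  F...F
  TF.FT
Step 3: 4 trees catch fire, 7 burn out
  TT...
  TF...
  F....
  .....
  F...F
Step 4: 2 trees catch fire, 4 burn out
  TF...
  F....
  .....
  .....
  .....
Step 5: 1 trees catch fire, 2 burn out
  F....
  .....
  .....
  .....
  .....

F....
.....
.....
.....
.....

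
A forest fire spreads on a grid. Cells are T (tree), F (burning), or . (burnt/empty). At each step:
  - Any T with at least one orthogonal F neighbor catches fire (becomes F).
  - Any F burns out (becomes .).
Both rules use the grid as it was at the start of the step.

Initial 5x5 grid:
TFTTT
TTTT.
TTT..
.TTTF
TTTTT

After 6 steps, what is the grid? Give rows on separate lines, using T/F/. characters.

Step 1: 5 trees catch fire, 2 burn out
  F.FTT
  TFTT.
  TTT..
  .TTF.
  TTTTF
Step 2: 6 trees catch fire, 5 burn out
  ...FT
  F.FT.
  TFT..
  .TF..
  TTTF.
Step 3: 6 trees catch fire, 6 burn out
  ....F
  ...F.
  F.F..
  .F...
  TTF..
Step 4: 1 trees catch fire, 6 burn out
  .....
  .....
  .....
  .....
  TF...
Step 5: 1 trees catch fire, 1 burn out
  .....
  .....
  .....
  .....
  F....
Step 6: 0 trees catch fire, 1 burn out
  .....
  .....
  .....
  .....
  .....

.....
.....
.....
.....
.....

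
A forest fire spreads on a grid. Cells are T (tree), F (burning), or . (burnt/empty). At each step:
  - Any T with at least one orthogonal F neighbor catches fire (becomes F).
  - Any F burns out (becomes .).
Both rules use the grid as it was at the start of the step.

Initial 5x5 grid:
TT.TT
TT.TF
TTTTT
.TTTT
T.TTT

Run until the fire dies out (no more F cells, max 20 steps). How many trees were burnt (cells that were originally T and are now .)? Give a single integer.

Answer: 19

Derivation:
Step 1: +3 fires, +1 burnt (F count now 3)
Step 2: +3 fires, +3 burnt (F count now 3)
Step 3: +3 fires, +3 burnt (F count now 3)
Step 4: +3 fires, +3 burnt (F count now 3)
Step 5: +4 fires, +3 burnt (F count now 4)
Step 6: +2 fires, +4 burnt (F count now 2)
Step 7: +1 fires, +2 burnt (F count now 1)
Step 8: +0 fires, +1 burnt (F count now 0)
Fire out after step 8
Initially T: 20, now '.': 24
Total burnt (originally-T cells now '.'): 19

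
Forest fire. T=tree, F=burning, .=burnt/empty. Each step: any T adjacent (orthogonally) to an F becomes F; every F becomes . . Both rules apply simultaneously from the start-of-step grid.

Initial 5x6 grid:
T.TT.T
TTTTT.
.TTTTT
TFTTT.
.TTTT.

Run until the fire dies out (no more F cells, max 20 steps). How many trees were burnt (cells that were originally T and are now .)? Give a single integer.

Answer: 21

Derivation:
Step 1: +4 fires, +1 burnt (F count now 4)
Step 2: +4 fires, +4 burnt (F count now 4)
Step 3: +5 fires, +4 burnt (F count now 5)
Step 4: +5 fires, +5 burnt (F count now 5)
Step 5: +3 fires, +5 burnt (F count now 3)
Step 6: +0 fires, +3 burnt (F count now 0)
Fire out after step 6
Initially T: 22, now '.': 29
Total burnt (originally-T cells now '.'): 21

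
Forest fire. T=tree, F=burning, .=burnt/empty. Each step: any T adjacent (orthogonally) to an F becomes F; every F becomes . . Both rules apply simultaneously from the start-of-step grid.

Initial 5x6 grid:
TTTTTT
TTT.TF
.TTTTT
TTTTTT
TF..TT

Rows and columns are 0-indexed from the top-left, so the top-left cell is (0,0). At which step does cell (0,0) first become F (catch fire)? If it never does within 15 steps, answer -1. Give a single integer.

Step 1: cell (0,0)='T' (+5 fires, +2 burnt)
Step 2: cell (0,0)='T' (+6 fires, +5 burnt)
Step 3: cell (0,0)='T' (+7 fires, +6 burnt)
Step 4: cell (0,0)='T' (+5 fires, +7 burnt)
Step 5: cell (0,0)='F' (+1 fires, +5 burnt)
  -> target ignites at step 5
Step 6: cell (0,0)='.' (+0 fires, +1 burnt)
  fire out at step 6

5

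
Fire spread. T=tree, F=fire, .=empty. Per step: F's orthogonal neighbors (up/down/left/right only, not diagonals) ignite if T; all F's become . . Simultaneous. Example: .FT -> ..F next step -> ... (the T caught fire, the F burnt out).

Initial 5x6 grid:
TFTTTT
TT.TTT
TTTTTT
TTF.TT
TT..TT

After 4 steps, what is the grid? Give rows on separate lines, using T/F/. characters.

Step 1: 5 trees catch fire, 2 burn out
  F.FTTT
  TF.TTT
  TTFTTT
  TF..TT
  TT..TT
Step 2: 6 trees catch fire, 5 burn out
  ...FTT
  F..TTT
  TF.FTT
  F...TT
  TF..TT
Step 3: 5 trees catch fire, 6 burn out
  ....FT
  ...FTT
  F...FT
  ....TT
  F...TT
Step 4: 4 trees catch fire, 5 burn out
  .....F
  ....FT
  .....F
  ....FT
  ....TT

.....F
....FT
.....F
....FT
....TT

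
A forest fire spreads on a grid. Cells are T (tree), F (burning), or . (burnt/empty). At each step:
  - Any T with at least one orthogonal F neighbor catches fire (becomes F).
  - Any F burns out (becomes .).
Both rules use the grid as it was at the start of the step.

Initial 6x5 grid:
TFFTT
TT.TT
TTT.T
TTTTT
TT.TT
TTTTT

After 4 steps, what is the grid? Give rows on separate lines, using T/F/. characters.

Step 1: 3 trees catch fire, 2 burn out
  F..FT
  TF.TT
  TTT.T
  TTTTT
  TT.TT
  TTTTT
Step 2: 4 trees catch fire, 3 burn out
  ....F
  F..FT
  TFT.T
  TTTTT
  TT.TT
  TTTTT
Step 3: 4 trees catch fire, 4 burn out
  .....
  ....F
  F.F.T
  TFTTT
  TT.TT
  TTTTT
Step 4: 4 trees catch fire, 4 burn out
  .....
  .....
  ....F
  F.FTT
  TF.TT
  TTTTT

.....
.....
....F
F.FTT
TF.TT
TTTTT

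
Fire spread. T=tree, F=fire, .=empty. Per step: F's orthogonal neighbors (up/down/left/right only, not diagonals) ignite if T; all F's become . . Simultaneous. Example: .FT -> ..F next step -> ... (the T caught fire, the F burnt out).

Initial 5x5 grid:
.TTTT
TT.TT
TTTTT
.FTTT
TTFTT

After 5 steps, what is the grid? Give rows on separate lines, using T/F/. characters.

Step 1: 4 trees catch fire, 2 burn out
  .TTTT
  TT.TT
  TFTTT
  ..FTT
  TF.FT
Step 2: 6 trees catch fire, 4 burn out
  .TTTT
  TF.TT
  F.FTT
  ...FT
  F...F
Step 3: 4 trees catch fire, 6 burn out
  .FTTT
  F..TT
  ...FT
  ....F
  .....
Step 4: 3 trees catch fire, 4 burn out
  ..FTT
  ...FT
  ....F
  .....
  .....
Step 5: 2 trees catch fire, 3 burn out
  ...FT
  ....F
  .....
  .....
  .....

...FT
....F
.....
.....
.....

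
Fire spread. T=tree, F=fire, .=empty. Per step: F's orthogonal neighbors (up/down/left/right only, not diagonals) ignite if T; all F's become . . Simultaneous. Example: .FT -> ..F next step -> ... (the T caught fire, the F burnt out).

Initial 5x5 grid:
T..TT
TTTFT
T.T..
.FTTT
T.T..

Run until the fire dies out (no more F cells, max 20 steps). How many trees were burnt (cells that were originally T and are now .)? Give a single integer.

Answer: 13

Derivation:
Step 1: +4 fires, +2 burnt (F count now 4)
Step 2: +5 fires, +4 burnt (F count now 5)
Step 3: +2 fires, +5 burnt (F count now 2)
Step 4: +2 fires, +2 burnt (F count now 2)
Step 5: +0 fires, +2 burnt (F count now 0)
Fire out after step 5
Initially T: 14, now '.': 24
Total burnt (originally-T cells now '.'): 13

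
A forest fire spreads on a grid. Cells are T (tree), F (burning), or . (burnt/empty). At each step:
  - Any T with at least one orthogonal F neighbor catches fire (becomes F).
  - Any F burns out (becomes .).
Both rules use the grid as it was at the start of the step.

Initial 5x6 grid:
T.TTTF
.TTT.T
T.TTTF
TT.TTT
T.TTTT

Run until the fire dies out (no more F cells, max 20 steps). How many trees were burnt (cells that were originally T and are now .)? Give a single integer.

Step 1: +4 fires, +2 burnt (F count now 4)
Step 2: +4 fires, +4 burnt (F count now 4)
Step 3: +5 fires, +4 burnt (F count now 5)
Step 4: +2 fires, +5 burnt (F count now 2)
Step 5: +2 fires, +2 burnt (F count now 2)
Step 6: +0 fires, +2 burnt (F count now 0)
Fire out after step 6
Initially T: 22, now '.': 25
Total burnt (originally-T cells now '.'): 17

Answer: 17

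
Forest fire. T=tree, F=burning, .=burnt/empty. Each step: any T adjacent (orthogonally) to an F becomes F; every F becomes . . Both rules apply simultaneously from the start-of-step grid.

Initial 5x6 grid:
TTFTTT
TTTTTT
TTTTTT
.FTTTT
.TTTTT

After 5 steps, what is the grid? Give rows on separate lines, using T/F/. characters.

Step 1: 6 trees catch fire, 2 burn out
  TF.FTT
  TTFTTT
  TFTTTT
  ..FTTT
  .FTTTT
Step 2: 8 trees catch fire, 6 burn out
  F...FT
  TF.FTT
  F.FTTT
  ...FTT
  ..FTTT
Step 3: 6 trees catch fire, 8 burn out
  .....F
  F...FT
  ...FTT
  ....FT
  ...FTT
Step 4: 4 trees catch fire, 6 burn out
  ......
  .....F
  ....FT
  .....F
  ....FT
Step 5: 2 trees catch fire, 4 burn out
  ......
  ......
  .....F
  ......
  .....F

......
......
.....F
......
.....F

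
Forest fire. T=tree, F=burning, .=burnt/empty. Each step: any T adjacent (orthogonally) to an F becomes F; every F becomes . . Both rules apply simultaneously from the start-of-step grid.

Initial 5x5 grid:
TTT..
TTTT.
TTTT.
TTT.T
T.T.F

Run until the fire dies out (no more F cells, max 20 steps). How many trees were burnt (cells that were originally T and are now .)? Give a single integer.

Answer: 1

Derivation:
Step 1: +1 fires, +1 burnt (F count now 1)
Step 2: +0 fires, +1 burnt (F count now 0)
Fire out after step 2
Initially T: 17, now '.': 9
Total burnt (originally-T cells now '.'): 1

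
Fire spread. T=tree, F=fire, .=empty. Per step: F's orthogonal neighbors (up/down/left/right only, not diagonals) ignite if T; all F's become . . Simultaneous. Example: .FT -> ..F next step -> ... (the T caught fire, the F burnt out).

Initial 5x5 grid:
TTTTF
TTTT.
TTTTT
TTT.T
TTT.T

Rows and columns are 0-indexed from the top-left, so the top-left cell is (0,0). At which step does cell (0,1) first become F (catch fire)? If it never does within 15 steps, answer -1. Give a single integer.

Step 1: cell (0,1)='T' (+1 fires, +1 burnt)
Step 2: cell (0,1)='T' (+2 fires, +1 burnt)
Step 3: cell (0,1)='F' (+3 fires, +2 burnt)
  -> target ignites at step 3
Step 4: cell (0,1)='.' (+4 fires, +3 burnt)
Step 5: cell (0,1)='.' (+4 fires, +4 burnt)
Step 6: cell (0,1)='.' (+4 fires, +4 burnt)
Step 7: cell (0,1)='.' (+2 fires, +4 burnt)
Step 8: cell (0,1)='.' (+1 fires, +2 burnt)
Step 9: cell (0,1)='.' (+0 fires, +1 burnt)
  fire out at step 9

3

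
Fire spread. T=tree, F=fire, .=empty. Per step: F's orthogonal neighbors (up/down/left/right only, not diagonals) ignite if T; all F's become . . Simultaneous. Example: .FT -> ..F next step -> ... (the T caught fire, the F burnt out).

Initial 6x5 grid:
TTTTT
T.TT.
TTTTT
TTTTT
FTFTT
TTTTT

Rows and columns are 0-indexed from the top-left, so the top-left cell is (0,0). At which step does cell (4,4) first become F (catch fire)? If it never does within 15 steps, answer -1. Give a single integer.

Step 1: cell (4,4)='T' (+6 fires, +2 burnt)
Step 2: cell (4,4)='F' (+7 fires, +6 burnt)
  -> target ignites at step 2
Step 3: cell (4,4)='.' (+6 fires, +7 burnt)
Step 4: cell (4,4)='.' (+4 fires, +6 burnt)
Step 5: cell (4,4)='.' (+2 fires, +4 burnt)
Step 6: cell (4,4)='.' (+1 fires, +2 burnt)
Step 7: cell (4,4)='.' (+0 fires, +1 burnt)
  fire out at step 7

2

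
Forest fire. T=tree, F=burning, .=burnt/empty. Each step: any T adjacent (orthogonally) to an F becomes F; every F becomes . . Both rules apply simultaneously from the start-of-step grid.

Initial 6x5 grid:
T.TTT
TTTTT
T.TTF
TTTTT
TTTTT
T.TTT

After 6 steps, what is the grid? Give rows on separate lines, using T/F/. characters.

Step 1: 3 trees catch fire, 1 burn out
  T.TTT
  TTTTF
  T.TF.
  TTTTF
  TTTTT
  T.TTT
Step 2: 5 trees catch fire, 3 burn out
  T.TTF
  TTTF.
  T.F..
  TTTF.
  TTTTF
  T.TTT
Step 3: 5 trees catch fire, 5 burn out
  T.TF.
  TTF..
  T....
  TTF..
  TTTF.
  T.TTF
Step 4: 5 trees catch fire, 5 burn out
  T.F..
  TF...
  T....
  TF...
  TTF..
  T.TF.
Step 5: 4 trees catch fire, 5 burn out
  T....
  F....
  T....
  F....
  TF...
  T.F..
Step 6: 3 trees catch fire, 4 burn out
  F....
  .....
  F....
  .....
  F....
  T....

F....
.....
F....
.....
F....
T....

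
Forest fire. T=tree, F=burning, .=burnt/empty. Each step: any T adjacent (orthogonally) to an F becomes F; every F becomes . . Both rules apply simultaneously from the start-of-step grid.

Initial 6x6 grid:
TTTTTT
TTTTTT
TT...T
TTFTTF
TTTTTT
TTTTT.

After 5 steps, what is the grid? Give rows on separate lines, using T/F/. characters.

Step 1: 6 trees catch fire, 2 burn out
  TTTTTT
  TTTTTT
  TT...F
  TF.FF.
  TTFTTF
  TTTTT.
Step 2: 7 trees catch fire, 6 burn out
  TTTTTT
  TTTTTF
  TF....
  F.....
  TF.FF.
  TTFTT.
Step 3: 8 trees catch fire, 7 burn out
  TTTTTF
  TFTTF.
  F.....
  ......
  F.....
  TF.FF.
Step 4: 6 trees catch fire, 8 burn out
  TFTTF.
  F.FF..
  ......
  ......
  ......
  F.....
Step 5: 3 trees catch fire, 6 burn out
  F.FF..
  ......
  ......
  ......
  ......
  ......

F.FF..
......
......
......
......
......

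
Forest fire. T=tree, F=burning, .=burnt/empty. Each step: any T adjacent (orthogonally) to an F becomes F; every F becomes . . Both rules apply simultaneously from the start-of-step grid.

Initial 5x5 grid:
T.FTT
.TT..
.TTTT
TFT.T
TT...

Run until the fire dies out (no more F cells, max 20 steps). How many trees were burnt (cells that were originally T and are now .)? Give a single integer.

Step 1: +6 fires, +2 burnt (F count now 6)
Step 2: +4 fires, +6 burnt (F count now 4)
Step 3: +1 fires, +4 burnt (F count now 1)
Step 4: +1 fires, +1 burnt (F count now 1)
Step 5: +1 fires, +1 burnt (F count now 1)
Step 6: +0 fires, +1 burnt (F count now 0)
Fire out after step 6
Initially T: 14, now '.': 24
Total burnt (originally-T cells now '.'): 13

Answer: 13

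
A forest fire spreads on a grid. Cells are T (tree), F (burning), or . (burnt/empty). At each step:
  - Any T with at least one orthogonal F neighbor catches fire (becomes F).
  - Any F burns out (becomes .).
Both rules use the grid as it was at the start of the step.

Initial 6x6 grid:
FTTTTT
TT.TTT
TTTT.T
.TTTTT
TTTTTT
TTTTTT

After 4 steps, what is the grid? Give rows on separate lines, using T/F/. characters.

Step 1: 2 trees catch fire, 1 burn out
  .FTTTT
  FT.TTT
  TTTT.T
  .TTTTT
  TTTTTT
  TTTTTT
Step 2: 3 trees catch fire, 2 burn out
  ..FTTT
  .F.TTT
  FTTT.T
  .TTTTT
  TTTTTT
  TTTTTT
Step 3: 2 trees catch fire, 3 burn out
  ...FTT
  ...TTT
  .FTT.T
  .TTTTT
  TTTTTT
  TTTTTT
Step 4: 4 trees catch fire, 2 burn out
  ....FT
  ...FTT
  ..FT.T
  .FTTTT
  TTTTTT
  TTTTTT

....FT
...FTT
..FT.T
.FTTTT
TTTTTT
TTTTTT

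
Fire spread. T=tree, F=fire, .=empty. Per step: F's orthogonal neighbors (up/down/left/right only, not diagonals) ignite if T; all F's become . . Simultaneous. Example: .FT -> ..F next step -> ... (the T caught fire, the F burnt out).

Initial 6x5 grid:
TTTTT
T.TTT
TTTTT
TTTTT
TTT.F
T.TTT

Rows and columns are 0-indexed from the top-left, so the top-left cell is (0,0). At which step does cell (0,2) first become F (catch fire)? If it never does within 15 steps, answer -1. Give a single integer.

Step 1: cell (0,2)='T' (+2 fires, +1 burnt)
Step 2: cell (0,2)='T' (+3 fires, +2 burnt)
Step 3: cell (0,2)='T' (+4 fires, +3 burnt)
Step 4: cell (0,2)='T' (+5 fires, +4 burnt)
Step 5: cell (0,2)='T' (+5 fires, +5 burnt)
Step 6: cell (0,2)='F' (+3 fires, +5 burnt)
  -> target ignites at step 6
Step 7: cell (0,2)='.' (+3 fires, +3 burnt)
Step 8: cell (0,2)='.' (+1 fires, +3 burnt)
Step 9: cell (0,2)='.' (+0 fires, +1 burnt)
  fire out at step 9

6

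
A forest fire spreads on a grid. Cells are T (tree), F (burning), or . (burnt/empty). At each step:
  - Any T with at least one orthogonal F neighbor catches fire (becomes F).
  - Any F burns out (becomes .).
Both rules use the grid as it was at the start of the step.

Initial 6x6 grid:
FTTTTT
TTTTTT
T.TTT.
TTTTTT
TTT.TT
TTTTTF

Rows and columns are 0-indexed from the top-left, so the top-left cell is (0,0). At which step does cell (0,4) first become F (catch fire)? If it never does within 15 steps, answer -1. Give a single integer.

Step 1: cell (0,4)='T' (+4 fires, +2 burnt)
Step 2: cell (0,4)='T' (+6 fires, +4 burnt)
Step 3: cell (0,4)='T' (+5 fires, +6 burnt)
Step 4: cell (0,4)='F' (+9 fires, +5 burnt)
  -> target ignites at step 4
Step 5: cell (0,4)='.' (+6 fires, +9 burnt)
Step 6: cell (0,4)='.' (+1 fires, +6 burnt)
Step 7: cell (0,4)='.' (+0 fires, +1 burnt)
  fire out at step 7

4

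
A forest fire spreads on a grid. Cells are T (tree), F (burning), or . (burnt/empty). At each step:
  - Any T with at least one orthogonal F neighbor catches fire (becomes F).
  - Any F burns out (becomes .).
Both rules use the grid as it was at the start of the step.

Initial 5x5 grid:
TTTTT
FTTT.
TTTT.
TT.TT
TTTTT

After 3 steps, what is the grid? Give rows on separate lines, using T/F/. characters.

Step 1: 3 trees catch fire, 1 burn out
  FTTTT
  .FTT.
  FTTT.
  TT.TT
  TTTTT
Step 2: 4 trees catch fire, 3 burn out
  .FTTT
  ..FT.
  .FTT.
  FT.TT
  TTTTT
Step 3: 5 trees catch fire, 4 burn out
  ..FTT
  ...F.
  ..FT.
  .F.TT
  FTTTT

..FTT
...F.
..FT.
.F.TT
FTTTT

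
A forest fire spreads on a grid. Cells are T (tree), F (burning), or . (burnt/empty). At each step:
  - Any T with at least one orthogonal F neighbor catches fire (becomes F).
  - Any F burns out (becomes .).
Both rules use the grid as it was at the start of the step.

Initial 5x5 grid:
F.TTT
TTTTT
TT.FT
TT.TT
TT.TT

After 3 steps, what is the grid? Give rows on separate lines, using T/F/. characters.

Step 1: 4 trees catch fire, 2 burn out
  ..TTT
  FTTFT
  TT..F
  TT.FT
  TT.TT
Step 2: 7 trees catch fire, 4 burn out
  ..TFT
  .FF.F
  FT...
  TT..F
  TT.FT
Step 3: 5 trees catch fire, 7 burn out
  ..F.F
  .....
  .F...
  FT...
  TT..F

..F.F
.....
.F...
FT...
TT..F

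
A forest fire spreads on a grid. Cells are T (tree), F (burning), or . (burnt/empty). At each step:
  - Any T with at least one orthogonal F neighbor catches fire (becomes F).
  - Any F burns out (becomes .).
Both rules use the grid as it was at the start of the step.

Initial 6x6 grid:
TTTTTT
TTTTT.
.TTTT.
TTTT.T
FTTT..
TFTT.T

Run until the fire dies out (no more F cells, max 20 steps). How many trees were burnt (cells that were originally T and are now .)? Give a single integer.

Answer: 25

Derivation:
Step 1: +4 fires, +2 burnt (F count now 4)
Step 2: +3 fires, +4 burnt (F count now 3)
Step 3: +3 fires, +3 burnt (F count now 3)
Step 4: +3 fires, +3 burnt (F count now 3)
Step 5: +4 fires, +3 burnt (F count now 4)
Step 6: +4 fires, +4 burnt (F count now 4)
Step 7: +2 fires, +4 burnt (F count now 2)
Step 8: +1 fires, +2 burnt (F count now 1)
Step 9: +1 fires, +1 burnt (F count now 1)
Step 10: +0 fires, +1 burnt (F count now 0)
Fire out after step 10
Initially T: 27, now '.': 34
Total burnt (originally-T cells now '.'): 25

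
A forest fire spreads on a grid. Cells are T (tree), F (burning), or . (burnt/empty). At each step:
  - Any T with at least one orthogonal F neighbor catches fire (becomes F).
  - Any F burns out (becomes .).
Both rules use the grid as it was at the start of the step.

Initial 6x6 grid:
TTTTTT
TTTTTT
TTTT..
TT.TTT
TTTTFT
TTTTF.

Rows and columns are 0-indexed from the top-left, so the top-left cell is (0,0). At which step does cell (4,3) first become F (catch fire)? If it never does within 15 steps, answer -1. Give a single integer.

Step 1: cell (4,3)='F' (+4 fires, +2 burnt)
  -> target ignites at step 1
Step 2: cell (4,3)='.' (+4 fires, +4 burnt)
Step 3: cell (4,3)='.' (+3 fires, +4 burnt)
Step 4: cell (4,3)='.' (+5 fires, +3 burnt)
Step 5: cell (4,3)='.' (+5 fires, +5 burnt)
Step 6: cell (4,3)='.' (+5 fires, +5 burnt)
Step 7: cell (4,3)='.' (+3 fires, +5 burnt)
Step 8: cell (4,3)='.' (+1 fires, +3 burnt)
Step 9: cell (4,3)='.' (+0 fires, +1 burnt)
  fire out at step 9

1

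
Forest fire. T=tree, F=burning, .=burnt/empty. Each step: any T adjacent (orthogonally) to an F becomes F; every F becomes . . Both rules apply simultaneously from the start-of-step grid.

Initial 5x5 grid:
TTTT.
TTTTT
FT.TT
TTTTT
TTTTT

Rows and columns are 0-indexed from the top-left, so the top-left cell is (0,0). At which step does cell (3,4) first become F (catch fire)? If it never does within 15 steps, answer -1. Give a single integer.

Step 1: cell (3,4)='T' (+3 fires, +1 burnt)
Step 2: cell (3,4)='T' (+4 fires, +3 burnt)
Step 3: cell (3,4)='T' (+4 fires, +4 burnt)
Step 4: cell (3,4)='T' (+4 fires, +4 burnt)
Step 5: cell (3,4)='F' (+5 fires, +4 burnt)
  -> target ignites at step 5
Step 6: cell (3,4)='.' (+2 fires, +5 burnt)
Step 7: cell (3,4)='.' (+0 fires, +2 burnt)
  fire out at step 7

5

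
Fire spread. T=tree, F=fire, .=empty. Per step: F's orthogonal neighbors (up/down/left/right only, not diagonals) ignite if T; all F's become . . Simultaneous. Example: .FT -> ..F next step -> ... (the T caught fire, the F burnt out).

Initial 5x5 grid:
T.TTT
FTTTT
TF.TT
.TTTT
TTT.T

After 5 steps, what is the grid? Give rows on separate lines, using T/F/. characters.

Step 1: 4 trees catch fire, 2 burn out
  F.TTT
  .FTTT
  F..TT
  .FTTT
  TTT.T
Step 2: 3 trees catch fire, 4 burn out
  ..TTT
  ..FTT
  ...TT
  ..FTT
  TFT.T
Step 3: 5 trees catch fire, 3 burn out
  ..FTT
  ...FT
  ...TT
  ...FT
  F.F.T
Step 4: 4 trees catch fire, 5 burn out
  ...FT
  ....F
  ...FT
  ....F
  ....T
Step 5: 3 trees catch fire, 4 burn out
  ....F
  .....
  ....F
  .....
  ....F

....F
.....
....F
.....
....F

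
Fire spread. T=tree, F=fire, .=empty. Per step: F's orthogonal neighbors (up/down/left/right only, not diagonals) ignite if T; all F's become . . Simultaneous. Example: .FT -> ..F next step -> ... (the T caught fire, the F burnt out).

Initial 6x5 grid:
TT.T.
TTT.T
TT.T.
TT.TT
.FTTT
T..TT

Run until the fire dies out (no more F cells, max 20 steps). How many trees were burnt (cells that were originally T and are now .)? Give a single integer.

Step 1: +2 fires, +1 burnt (F count now 2)
Step 2: +3 fires, +2 burnt (F count now 3)
Step 3: +5 fires, +3 burnt (F count now 5)
Step 4: +6 fires, +5 burnt (F count now 6)
Step 5: +1 fires, +6 burnt (F count now 1)
Step 6: +0 fires, +1 burnt (F count now 0)
Fire out after step 6
Initially T: 20, now '.': 27
Total burnt (originally-T cells now '.'): 17

Answer: 17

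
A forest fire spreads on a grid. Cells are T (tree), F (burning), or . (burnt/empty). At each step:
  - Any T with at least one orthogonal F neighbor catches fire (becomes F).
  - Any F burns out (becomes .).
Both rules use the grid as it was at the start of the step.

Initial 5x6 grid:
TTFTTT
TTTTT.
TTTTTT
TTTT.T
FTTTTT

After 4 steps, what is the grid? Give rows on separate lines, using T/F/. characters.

Step 1: 5 trees catch fire, 2 burn out
  TF.FTT
  TTFTT.
  TTTTTT
  FTTT.T
  .FTTTT
Step 2: 8 trees catch fire, 5 burn out
  F...FT
  TF.FT.
  FTFTTT
  .FTT.T
  ..FTTT
Step 3: 7 trees catch fire, 8 burn out
  .....F
  F...F.
  .F.FTT
  ..FT.T
  ...FTT
Step 4: 3 trees catch fire, 7 burn out
  ......
  ......
  ....FT
  ...F.T
  ....FT

......
......
....FT
...F.T
....FT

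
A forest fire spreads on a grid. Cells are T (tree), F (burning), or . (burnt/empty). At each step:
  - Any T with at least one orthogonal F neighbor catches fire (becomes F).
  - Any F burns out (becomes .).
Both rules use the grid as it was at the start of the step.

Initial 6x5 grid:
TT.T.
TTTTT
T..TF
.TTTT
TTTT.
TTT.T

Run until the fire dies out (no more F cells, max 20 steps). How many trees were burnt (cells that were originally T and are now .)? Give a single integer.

Answer: 21

Derivation:
Step 1: +3 fires, +1 burnt (F count now 3)
Step 2: +2 fires, +3 burnt (F count now 2)
Step 3: +4 fires, +2 burnt (F count now 4)
Step 4: +3 fires, +4 burnt (F count now 3)
Step 5: +4 fires, +3 burnt (F count now 4)
Step 6: +4 fires, +4 burnt (F count now 4)
Step 7: +1 fires, +4 burnt (F count now 1)
Step 8: +0 fires, +1 burnt (F count now 0)
Fire out after step 8
Initially T: 22, now '.': 29
Total burnt (originally-T cells now '.'): 21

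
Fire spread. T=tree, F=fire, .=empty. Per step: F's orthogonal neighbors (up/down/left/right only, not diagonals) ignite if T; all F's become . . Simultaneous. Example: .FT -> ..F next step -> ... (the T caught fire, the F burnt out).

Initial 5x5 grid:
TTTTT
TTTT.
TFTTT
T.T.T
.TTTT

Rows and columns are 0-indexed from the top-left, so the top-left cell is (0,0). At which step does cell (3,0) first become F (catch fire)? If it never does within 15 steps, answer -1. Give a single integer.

Step 1: cell (3,0)='T' (+3 fires, +1 burnt)
Step 2: cell (3,0)='F' (+6 fires, +3 burnt)
  -> target ignites at step 2
Step 3: cell (3,0)='.' (+5 fires, +6 burnt)
Step 4: cell (3,0)='.' (+4 fires, +5 burnt)
Step 5: cell (3,0)='.' (+2 fires, +4 burnt)
Step 6: cell (3,0)='.' (+0 fires, +2 burnt)
  fire out at step 6

2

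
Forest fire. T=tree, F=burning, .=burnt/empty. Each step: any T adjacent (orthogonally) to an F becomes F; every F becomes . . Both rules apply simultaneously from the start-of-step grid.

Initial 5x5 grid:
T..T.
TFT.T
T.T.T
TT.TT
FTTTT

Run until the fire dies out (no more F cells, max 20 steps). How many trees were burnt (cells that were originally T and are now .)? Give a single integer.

Answer: 15

Derivation:
Step 1: +4 fires, +2 burnt (F count now 4)
Step 2: +5 fires, +4 burnt (F count now 5)
Step 3: +1 fires, +5 burnt (F count now 1)
Step 4: +2 fires, +1 burnt (F count now 2)
Step 5: +1 fires, +2 burnt (F count now 1)
Step 6: +1 fires, +1 burnt (F count now 1)
Step 7: +1 fires, +1 burnt (F count now 1)
Step 8: +0 fires, +1 burnt (F count now 0)
Fire out after step 8
Initially T: 16, now '.': 24
Total burnt (originally-T cells now '.'): 15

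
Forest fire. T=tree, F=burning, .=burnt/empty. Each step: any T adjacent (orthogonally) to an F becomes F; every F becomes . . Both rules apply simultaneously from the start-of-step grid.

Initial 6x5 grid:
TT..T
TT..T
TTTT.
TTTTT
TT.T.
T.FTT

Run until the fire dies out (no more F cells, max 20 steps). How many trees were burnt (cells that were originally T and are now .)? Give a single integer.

Answer: 19

Derivation:
Step 1: +1 fires, +1 burnt (F count now 1)
Step 2: +2 fires, +1 burnt (F count now 2)
Step 3: +1 fires, +2 burnt (F count now 1)
Step 4: +3 fires, +1 burnt (F count now 3)
Step 5: +2 fires, +3 burnt (F count now 2)
Step 6: +3 fires, +2 burnt (F count now 3)
Step 7: +3 fires, +3 burnt (F count now 3)
Step 8: +3 fires, +3 burnt (F count now 3)
Step 9: +1 fires, +3 burnt (F count now 1)
Step 10: +0 fires, +1 burnt (F count now 0)
Fire out after step 10
Initially T: 21, now '.': 28
Total burnt (originally-T cells now '.'): 19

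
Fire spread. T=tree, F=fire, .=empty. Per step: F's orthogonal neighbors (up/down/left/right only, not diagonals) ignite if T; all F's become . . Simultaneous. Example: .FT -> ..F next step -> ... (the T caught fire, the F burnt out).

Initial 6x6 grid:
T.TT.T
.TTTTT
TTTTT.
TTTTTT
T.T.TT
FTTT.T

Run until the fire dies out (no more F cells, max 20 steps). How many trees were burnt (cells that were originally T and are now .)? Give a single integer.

Step 1: +2 fires, +1 burnt (F count now 2)
Step 2: +2 fires, +2 burnt (F count now 2)
Step 3: +4 fires, +2 burnt (F count now 4)
Step 4: +2 fires, +4 burnt (F count now 2)
Step 5: +3 fires, +2 burnt (F count now 3)
Step 6: +3 fires, +3 burnt (F count now 3)
Step 7: +5 fires, +3 burnt (F count now 5)
Step 8: +3 fires, +5 burnt (F count now 3)
Step 9: +2 fires, +3 burnt (F count now 2)
Step 10: +1 fires, +2 burnt (F count now 1)
Step 11: +0 fires, +1 burnt (F count now 0)
Fire out after step 11
Initially T: 28, now '.': 35
Total burnt (originally-T cells now '.'): 27

Answer: 27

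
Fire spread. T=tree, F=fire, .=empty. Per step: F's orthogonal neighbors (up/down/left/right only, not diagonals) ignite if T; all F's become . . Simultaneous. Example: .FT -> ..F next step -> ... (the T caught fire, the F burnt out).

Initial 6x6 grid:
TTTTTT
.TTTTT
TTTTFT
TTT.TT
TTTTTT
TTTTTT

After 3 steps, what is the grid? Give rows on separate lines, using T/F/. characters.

Step 1: 4 trees catch fire, 1 burn out
  TTTTTT
  .TTTFT
  TTTF.F
  TTT.FT
  TTTTTT
  TTTTTT
Step 2: 6 trees catch fire, 4 burn out
  TTTTFT
  .TTF.F
  TTF...
  TTT..F
  TTTTFT
  TTTTTT
Step 3: 8 trees catch fire, 6 burn out
  TTTF.F
  .TF...
  TF....
  TTF...
  TTTF.F
  TTTTFT

TTTF.F
.TF...
TF....
TTF...
TTTF.F
TTTTFT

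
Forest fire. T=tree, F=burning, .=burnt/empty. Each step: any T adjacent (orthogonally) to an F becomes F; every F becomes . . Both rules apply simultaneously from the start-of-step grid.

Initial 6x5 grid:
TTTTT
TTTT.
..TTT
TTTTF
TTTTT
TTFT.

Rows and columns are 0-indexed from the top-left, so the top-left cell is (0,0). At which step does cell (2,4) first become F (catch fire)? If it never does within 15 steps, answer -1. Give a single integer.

Step 1: cell (2,4)='F' (+6 fires, +2 burnt)
  -> target ignites at step 1
Step 2: cell (2,4)='.' (+5 fires, +6 burnt)
Step 3: cell (2,4)='.' (+4 fires, +5 burnt)
Step 4: cell (2,4)='.' (+3 fires, +4 burnt)
Step 5: cell (2,4)='.' (+3 fires, +3 burnt)
Step 6: cell (2,4)='.' (+2 fires, +3 burnt)
Step 7: cell (2,4)='.' (+1 fires, +2 burnt)
Step 8: cell (2,4)='.' (+0 fires, +1 burnt)
  fire out at step 8

1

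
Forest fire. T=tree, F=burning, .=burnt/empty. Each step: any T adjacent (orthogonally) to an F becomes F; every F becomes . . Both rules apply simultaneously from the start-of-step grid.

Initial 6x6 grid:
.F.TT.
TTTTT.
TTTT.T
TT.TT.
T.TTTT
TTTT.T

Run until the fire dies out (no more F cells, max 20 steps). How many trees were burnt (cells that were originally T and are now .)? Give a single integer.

Step 1: +1 fires, +1 burnt (F count now 1)
Step 2: +3 fires, +1 burnt (F count now 3)
Step 3: +4 fires, +3 burnt (F count now 4)
Step 4: +4 fires, +4 burnt (F count now 4)
Step 5: +3 fires, +4 burnt (F count now 3)
Step 6: +3 fires, +3 burnt (F count now 3)
Step 7: +4 fires, +3 burnt (F count now 4)
Step 8: +2 fires, +4 burnt (F count now 2)
Step 9: +1 fires, +2 burnt (F count now 1)
Step 10: +0 fires, +1 burnt (F count now 0)
Fire out after step 10
Initially T: 26, now '.': 35
Total burnt (originally-T cells now '.'): 25

Answer: 25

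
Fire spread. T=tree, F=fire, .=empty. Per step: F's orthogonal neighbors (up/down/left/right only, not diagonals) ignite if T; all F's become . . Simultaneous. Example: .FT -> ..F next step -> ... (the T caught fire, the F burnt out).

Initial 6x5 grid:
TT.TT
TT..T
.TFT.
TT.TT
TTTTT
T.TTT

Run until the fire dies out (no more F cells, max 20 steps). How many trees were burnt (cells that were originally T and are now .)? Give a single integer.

Answer: 19

Derivation:
Step 1: +2 fires, +1 burnt (F count now 2)
Step 2: +3 fires, +2 burnt (F count now 3)
Step 3: +6 fires, +3 burnt (F count now 6)
Step 4: +5 fires, +6 burnt (F count now 5)
Step 5: +3 fires, +5 burnt (F count now 3)
Step 6: +0 fires, +3 burnt (F count now 0)
Fire out after step 6
Initially T: 22, now '.': 27
Total burnt (originally-T cells now '.'): 19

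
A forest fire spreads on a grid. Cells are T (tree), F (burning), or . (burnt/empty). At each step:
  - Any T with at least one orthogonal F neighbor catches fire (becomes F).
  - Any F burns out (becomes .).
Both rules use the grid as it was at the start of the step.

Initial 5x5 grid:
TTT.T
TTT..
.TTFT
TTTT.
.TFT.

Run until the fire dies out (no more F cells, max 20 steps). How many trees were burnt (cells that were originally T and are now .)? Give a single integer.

Answer: 15

Derivation:
Step 1: +6 fires, +2 burnt (F count now 6)
Step 2: +3 fires, +6 burnt (F count now 3)
Step 3: +3 fires, +3 burnt (F count now 3)
Step 4: +2 fires, +3 burnt (F count now 2)
Step 5: +1 fires, +2 burnt (F count now 1)
Step 6: +0 fires, +1 burnt (F count now 0)
Fire out after step 6
Initially T: 16, now '.': 24
Total burnt (originally-T cells now '.'): 15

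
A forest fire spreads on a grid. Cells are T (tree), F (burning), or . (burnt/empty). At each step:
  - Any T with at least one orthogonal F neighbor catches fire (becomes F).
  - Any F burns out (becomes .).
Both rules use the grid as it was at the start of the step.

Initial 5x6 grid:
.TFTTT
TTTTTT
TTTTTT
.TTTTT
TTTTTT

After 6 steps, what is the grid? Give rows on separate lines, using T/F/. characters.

Step 1: 3 trees catch fire, 1 burn out
  .F.FTT
  TTFTTT
  TTTTTT
  .TTTTT
  TTTTTT
Step 2: 4 trees catch fire, 3 burn out
  ....FT
  TF.FTT
  TTFTTT
  .TTTTT
  TTTTTT
Step 3: 6 trees catch fire, 4 burn out
  .....F
  F...FT
  TF.FTT
  .TFTTT
  TTTTTT
Step 4: 6 trees catch fire, 6 burn out
  ......
  .....F
  F...FT
  .F.FTT
  TTFTTT
Step 5: 4 trees catch fire, 6 burn out
  ......
  ......
  .....F
  ....FT
  TF.FTT
Step 6: 3 trees catch fire, 4 burn out
  ......
  ......
  ......
  .....F
  F...FT

......
......
......
.....F
F...FT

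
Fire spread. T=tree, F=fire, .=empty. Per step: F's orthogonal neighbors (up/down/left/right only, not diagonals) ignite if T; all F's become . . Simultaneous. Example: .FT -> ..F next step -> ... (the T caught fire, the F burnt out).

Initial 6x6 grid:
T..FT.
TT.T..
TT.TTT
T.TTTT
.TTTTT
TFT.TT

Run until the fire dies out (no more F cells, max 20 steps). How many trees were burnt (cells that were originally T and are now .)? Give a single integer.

Step 1: +5 fires, +2 burnt (F count now 5)
Step 2: +2 fires, +5 burnt (F count now 2)
Step 3: +4 fires, +2 burnt (F count now 4)
Step 4: +3 fires, +4 burnt (F count now 3)
Step 5: +3 fires, +3 burnt (F count now 3)
Step 6: +1 fires, +3 burnt (F count now 1)
Step 7: +0 fires, +1 burnt (F count now 0)
Fire out after step 7
Initially T: 24, now '.': 30
Total burnt (originally-T cells now '.'): 18

Answer: 18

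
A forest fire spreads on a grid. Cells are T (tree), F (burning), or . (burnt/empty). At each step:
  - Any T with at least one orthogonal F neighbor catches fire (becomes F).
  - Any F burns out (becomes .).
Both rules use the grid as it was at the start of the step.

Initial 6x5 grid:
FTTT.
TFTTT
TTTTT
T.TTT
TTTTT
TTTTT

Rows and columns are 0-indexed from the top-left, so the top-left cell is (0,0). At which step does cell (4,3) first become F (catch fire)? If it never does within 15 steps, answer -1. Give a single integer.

Step 1: cell (4,3)='T' (+4 fires, +2 burnt)
Step 2: cell (4,3)='T' (+4 fires, +4 burnt)
Step 3: cell (4,3)='T' (+5 fires, +4 burnt)
Step 4: cell (4,3)='T' (+4 fires, +5 burnt)
Step 5: cell (4,3)='F' (+5 fires, +4 burnt)
  -> target ignites at step 5
Step 6: cell (4,3)='.' (+3 fires, +5 burnt)
Step 7: cell (4,3)='.' (+1 fires, +3 burnt)
Step 8: cell (4,3)='.' (+0 fires, +1 burnt)
  fire out at step 8

5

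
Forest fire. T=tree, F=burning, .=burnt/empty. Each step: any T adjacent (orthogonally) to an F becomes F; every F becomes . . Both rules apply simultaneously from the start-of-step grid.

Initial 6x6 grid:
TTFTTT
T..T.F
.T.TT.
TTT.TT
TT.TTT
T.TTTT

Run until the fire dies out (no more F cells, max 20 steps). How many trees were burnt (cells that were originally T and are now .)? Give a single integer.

Answer: 18

Derivation:
Step 1: +3 fires, +2 burnt (F count now 3)
Step 2: +3 fires, +3 burnt (F count now 3)
Step 3: +2 fires, +3 burnt (F count now 2)
Step 4: +1 fires, +2 burnt (F count now 1)
Step 5: +1 fires, +1 burnt (F count now 1)
Step 6: +2 fires, +1 burnt (F count now 2)
Step 7: +3 fires, +2 burnt (F count now 3)
Step 8: +2 fires, +3 burnt (F count now 2)
Step 9: +1 fires, +2 burnt (F count now 1)
Step 10: +0 fires, +1 burnt (F count now 0)
Fire out after step 10
Initially T: 25, now '.': 29
Total burnt (originally-T cells now '.'): 18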